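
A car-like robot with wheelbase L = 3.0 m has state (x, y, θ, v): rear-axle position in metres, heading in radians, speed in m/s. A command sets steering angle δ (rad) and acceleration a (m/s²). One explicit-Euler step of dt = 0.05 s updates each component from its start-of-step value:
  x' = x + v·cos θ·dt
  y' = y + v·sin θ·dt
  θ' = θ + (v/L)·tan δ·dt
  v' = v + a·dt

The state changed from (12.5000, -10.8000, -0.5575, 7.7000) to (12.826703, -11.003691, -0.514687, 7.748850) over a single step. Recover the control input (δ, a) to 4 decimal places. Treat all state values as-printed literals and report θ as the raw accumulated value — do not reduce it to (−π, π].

a = (v'−v)/dt = (0.048850)/0.05 = 0.9770
Δθ = θ'−θ = 0.042813;  (v·dt/L) = 7.7000·0.05/3.0 = 0.128333
tan δ = Δθ·L/(v·dt) = 0.333608  →  δ = 0.3220

δ = 0.3220, a = 0.9770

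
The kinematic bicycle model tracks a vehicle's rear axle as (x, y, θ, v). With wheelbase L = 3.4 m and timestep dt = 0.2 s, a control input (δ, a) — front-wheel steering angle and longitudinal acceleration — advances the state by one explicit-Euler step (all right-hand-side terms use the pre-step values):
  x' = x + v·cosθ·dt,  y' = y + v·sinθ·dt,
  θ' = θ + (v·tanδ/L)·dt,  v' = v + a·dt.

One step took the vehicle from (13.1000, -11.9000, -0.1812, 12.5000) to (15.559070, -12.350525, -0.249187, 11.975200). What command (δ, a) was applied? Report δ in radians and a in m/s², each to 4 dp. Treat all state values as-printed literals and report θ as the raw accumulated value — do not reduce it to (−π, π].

a = (v'−v)/dt = (-0.524800)/0.2 = -2.6240
Δθ = θ'−θ = -0.067987;  (v·dt/L) = 12.5000·0.2/3.4 = 0.735294
tan δ = Δθ·L/(v·dt) = -0.092462  →  δ = -0.0922

δ = -0.0922, a = -2.6240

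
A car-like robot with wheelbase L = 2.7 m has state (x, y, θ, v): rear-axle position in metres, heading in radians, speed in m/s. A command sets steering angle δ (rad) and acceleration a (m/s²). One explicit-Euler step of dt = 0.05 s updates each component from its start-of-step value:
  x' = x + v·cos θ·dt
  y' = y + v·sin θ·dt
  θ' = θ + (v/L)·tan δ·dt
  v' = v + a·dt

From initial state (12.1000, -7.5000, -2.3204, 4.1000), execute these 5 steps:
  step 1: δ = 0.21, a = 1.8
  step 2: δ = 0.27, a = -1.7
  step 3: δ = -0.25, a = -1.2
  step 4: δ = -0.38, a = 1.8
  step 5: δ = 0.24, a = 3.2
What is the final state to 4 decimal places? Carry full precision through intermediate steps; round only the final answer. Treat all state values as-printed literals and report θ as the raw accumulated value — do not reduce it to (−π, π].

after step 1 (δ=0.21, a=1.8): (11.960324, -7.650052, -2.304217, 4.190000)
after step 2 (δ=0.27, a=-1.7): (11.820081, -7.805687, -2.282743, 4.105000)
after step 3 (δ=-0.25, a=-1.2): (11.685990, -7.961080, -2.302153, 4.045000)
after step 4 (δ=-0.38, a=1.8): (11.550911, -8.111608, -2.332072, 4.135000)
after step 5 (δ=0.24, a=3.2): (11.408285, -8.261286, -2.313333, 4.295000)

(11.4083, -8.2613, -2.3133, 4.2950)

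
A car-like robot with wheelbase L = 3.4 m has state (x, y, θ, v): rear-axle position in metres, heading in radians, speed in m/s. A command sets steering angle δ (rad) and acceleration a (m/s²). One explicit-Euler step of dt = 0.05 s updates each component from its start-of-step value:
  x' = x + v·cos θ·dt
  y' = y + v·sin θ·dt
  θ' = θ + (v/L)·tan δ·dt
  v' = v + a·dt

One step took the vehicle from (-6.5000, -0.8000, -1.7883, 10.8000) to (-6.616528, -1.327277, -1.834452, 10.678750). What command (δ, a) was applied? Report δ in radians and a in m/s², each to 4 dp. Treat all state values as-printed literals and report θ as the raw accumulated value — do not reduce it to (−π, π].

a = (v'−v)/dt = (-0.121250)/0.05 = -2.4250
Δθ = θ'−θ = -0.046152;  (v·dt/L) = 10.8000·0.05/3.4 = 0.158824
tan δ = Δθ·L/(v·dt) = -0.290587  →  δ = -0.2828

δ = -0.2828, a = -2.4250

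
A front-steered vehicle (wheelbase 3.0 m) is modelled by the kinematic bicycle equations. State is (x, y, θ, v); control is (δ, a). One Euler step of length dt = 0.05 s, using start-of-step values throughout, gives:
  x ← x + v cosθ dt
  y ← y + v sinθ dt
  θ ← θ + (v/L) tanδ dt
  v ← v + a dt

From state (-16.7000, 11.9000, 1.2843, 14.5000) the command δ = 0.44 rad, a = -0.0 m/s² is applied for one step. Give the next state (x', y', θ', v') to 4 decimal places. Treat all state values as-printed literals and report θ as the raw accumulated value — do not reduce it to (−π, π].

(-16.4951, 12.5954, 1.3981, 14.5000)

x' = -16.7000 + 14.5000·cos(1.2843)·0.05 = -16.4951
y' = 11.9000 + 14.5000·sin(1.2843)·0.05 = 12.5954
θ' = 1.2843 + (14.5000/3.0)·tan(0.44)·0.05 = 1.3981
v' = 14.5000 + 0.0000·0.05 = 14.5000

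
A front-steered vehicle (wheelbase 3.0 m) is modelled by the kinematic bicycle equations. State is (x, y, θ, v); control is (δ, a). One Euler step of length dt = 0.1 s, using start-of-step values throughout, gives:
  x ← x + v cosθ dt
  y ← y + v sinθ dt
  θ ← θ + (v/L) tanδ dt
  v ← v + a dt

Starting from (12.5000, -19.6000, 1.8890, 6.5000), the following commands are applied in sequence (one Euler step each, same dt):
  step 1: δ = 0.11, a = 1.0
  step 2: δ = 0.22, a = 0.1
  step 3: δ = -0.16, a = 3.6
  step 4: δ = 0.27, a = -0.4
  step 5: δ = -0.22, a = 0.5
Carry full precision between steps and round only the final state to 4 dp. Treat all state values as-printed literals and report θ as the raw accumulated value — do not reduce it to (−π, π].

after step 1 (δ=0.11, a=1.0): (12.296640, -18.982631, 1.912930, 6.600000)
after step 2 (δ=0.22, a=0.1): (12.075212, -18.360884, 1.962126, 6.610000)
after step 3 (δ=-0.16, a=3.6): (11.823095, -17.749853, 1.926569, 6.970000)
after step 4 (δ=0.27, a=-0.4): (11.580319, -17.096501, 1.990869, 6.930000)
after step 5 (δ=-0.22, a=0.5): (11.297695, -16.463751, 1.939213, 6.980000)

(11.2977, -16.4638, 1.9392, 6.9800)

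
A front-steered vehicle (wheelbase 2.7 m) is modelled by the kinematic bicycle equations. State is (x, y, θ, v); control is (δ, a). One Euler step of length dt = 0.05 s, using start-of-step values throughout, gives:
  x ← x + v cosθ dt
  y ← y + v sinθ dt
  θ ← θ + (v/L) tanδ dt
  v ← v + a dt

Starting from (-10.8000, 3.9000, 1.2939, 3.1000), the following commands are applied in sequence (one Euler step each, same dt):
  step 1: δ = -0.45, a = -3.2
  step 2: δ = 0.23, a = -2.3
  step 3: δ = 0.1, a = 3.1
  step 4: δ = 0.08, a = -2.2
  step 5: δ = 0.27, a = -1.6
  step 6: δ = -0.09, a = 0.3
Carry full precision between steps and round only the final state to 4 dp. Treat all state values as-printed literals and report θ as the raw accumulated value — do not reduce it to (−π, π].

after step 1 (δ=-0.45, a=-3.2): (-10.757627, 4.049096, 1.266169, 2.940000)
after step 2 (δ=0.23, a=-2.3): (-10.713537, 4.189328, 1.278917, 2.825000)
after step 3 (δ=0.1, a=3.1): (-10.672892, 4.324604, 1.284166, 2.980000)
after step 4 (δ=0.08, a=-2.2): (-10.630766, 4.467525, 1.288590, 2.870000)
after step 5 (δ=0.27, a=-1.6): (-10.590805, 4.605348, 1.303299, 2.790000)
after step 6 (δ=-0.09, a=0.3): (-10.553932, 4.739887, 1.298637, 2.805000)

(-10.5539, 4.7399, 1.2986, 2.8050)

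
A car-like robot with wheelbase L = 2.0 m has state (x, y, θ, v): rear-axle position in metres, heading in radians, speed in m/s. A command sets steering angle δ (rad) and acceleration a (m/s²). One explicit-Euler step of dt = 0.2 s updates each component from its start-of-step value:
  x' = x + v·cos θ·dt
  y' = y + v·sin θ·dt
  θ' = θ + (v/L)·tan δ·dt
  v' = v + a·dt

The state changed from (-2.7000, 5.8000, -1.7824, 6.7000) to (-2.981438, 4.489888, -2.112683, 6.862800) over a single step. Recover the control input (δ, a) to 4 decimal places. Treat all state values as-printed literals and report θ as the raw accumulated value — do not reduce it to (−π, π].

δ = -0.4580, a = 0.8140

a = (v'−v)/dt = (0.162800)/0.2 = 0.8140
Δθ = θ'−θ = -0.330283;  (v·dt/L) = 6.7000·0.2/2.0 = 0.670000
tan δ = Δθ·L/(v·dt) = -0.492960  →  δ = -0.4580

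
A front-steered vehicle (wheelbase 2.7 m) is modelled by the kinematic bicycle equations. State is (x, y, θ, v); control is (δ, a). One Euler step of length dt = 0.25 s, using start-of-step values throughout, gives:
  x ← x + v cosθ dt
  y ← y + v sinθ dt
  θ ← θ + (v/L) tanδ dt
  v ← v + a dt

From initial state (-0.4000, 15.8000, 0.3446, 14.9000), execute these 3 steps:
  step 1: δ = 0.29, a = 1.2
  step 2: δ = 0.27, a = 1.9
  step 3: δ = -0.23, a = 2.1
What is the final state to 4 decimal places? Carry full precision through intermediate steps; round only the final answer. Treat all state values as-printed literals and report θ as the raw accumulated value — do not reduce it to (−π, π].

(7.4858, 23.2362, 0.8060, 16.2000)

after step 1 (δ=0.29, a=1.2): (3.106010, 17.058380, 0.756299, 15.200000)
after step 2 (δ=0.27, a=1.9): (5.870056, 19.666070, 1.145811, 15.675000)
after step 3 (δ=-0.23, a=2.1): (7.485787, 23.236226, 0.805977, 16.200000)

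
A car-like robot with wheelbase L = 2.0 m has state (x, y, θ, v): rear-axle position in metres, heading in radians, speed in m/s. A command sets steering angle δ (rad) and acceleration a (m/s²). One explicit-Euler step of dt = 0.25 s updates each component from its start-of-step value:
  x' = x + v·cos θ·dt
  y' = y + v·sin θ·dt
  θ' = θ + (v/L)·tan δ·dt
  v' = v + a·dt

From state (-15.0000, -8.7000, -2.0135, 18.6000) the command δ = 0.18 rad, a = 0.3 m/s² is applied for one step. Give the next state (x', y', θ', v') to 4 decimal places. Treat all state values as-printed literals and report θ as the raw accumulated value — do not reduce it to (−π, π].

x' = -15.0000 + 18.6000·cos(-2.0135)·0.25 = -16.9920
y' = -8.7000 + 18.6000·sin(-2.0135)·0.25 = -12.9017
θ' = -2.0135 + (18.6000/2.0)·tan(0.18)·0.25 = -1.5904
v' = 18.6000 + 0.3000·0.25 = 18.6750

(-16.9920, -12.9017, -1.5904, 18.6750)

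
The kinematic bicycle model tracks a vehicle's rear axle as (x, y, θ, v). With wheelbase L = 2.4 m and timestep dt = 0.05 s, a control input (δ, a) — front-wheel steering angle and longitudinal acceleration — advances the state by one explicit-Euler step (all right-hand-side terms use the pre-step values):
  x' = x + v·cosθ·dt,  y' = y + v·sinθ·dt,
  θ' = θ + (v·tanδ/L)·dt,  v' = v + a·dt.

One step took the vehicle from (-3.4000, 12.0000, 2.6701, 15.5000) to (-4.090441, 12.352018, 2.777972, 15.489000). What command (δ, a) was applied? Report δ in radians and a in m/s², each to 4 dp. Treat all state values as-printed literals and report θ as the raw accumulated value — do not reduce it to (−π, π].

a = (v'−v)/dt = (-0.011000)/0.05 = -0.2200
Δθ = θ'−θ = 0.107872;  (v·dt/L) = 15.5000·0.05/2.4 = 0.322917
tan δ = Δθ·L/(v·dt) = 0.334055  →  δ = 0.3224

δ = 0.3224, a = -0.2200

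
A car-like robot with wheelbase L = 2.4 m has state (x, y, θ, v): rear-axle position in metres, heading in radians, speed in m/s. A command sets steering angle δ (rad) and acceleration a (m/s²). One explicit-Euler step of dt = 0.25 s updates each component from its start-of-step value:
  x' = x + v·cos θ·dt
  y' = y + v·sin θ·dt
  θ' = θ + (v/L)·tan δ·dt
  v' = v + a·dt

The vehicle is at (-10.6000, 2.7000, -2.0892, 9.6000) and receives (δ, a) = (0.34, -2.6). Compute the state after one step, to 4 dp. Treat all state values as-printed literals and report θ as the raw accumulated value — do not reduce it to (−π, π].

(-11.7892, 0.6153, -1.7355, 8.9500)

x' = -10.6000 + 9.6000·cos(-2.0892)·0.25 = -11.7892
y' = 2.7000 + 9.6000·sin(-2.0892)·0.25 = 0.6153
θ' = -2.0892 + (9.6000/2.4)·tan(0.34)·0.25 = -1.7355
v' = 9.6000 − 2.6000·0.25 = 8.9500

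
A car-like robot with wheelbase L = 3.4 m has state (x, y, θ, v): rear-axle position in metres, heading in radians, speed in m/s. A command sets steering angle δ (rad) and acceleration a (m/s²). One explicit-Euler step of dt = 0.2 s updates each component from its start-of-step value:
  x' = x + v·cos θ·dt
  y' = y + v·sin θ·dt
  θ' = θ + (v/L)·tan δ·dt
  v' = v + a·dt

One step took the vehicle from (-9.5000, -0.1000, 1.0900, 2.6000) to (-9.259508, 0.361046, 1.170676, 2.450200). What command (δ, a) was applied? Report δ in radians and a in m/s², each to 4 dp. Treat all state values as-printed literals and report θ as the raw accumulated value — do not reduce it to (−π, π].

δ = 0.4854, a = -0.7490

a = (v'−v)/dt = (-0.149800)/0.2 = -0.7490
Δθ = θ'−θ = 0.080676;  (v·dt/L) = 2.6000·0.2/3.4 = 0.152941
tan δ = Δθ·L/(v·dt) = 0.527497  →  δ = 0.4854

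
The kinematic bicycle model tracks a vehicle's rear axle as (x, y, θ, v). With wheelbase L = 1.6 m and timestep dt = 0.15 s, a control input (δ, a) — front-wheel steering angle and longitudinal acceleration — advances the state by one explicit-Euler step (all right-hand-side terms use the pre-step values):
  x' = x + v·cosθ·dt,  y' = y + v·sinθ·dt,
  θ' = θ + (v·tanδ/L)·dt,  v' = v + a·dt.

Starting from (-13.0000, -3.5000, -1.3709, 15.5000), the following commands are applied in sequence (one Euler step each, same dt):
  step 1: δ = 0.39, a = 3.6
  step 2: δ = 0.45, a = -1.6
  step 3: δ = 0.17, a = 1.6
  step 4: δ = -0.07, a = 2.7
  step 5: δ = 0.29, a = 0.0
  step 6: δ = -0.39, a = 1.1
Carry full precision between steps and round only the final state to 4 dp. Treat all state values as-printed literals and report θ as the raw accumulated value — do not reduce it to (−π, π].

(-1.5533, -5.5128, -0.0720, 16.6100)

after step 1 (δ=0.39, a=3.6): (-12.538330, -5.778703, -0.773586, 16.040000)
after step 2 (δ=0.45, a=-1.6): (-10.817054, -7.459787, -0.047192, 15.800000)
after step 3 (δ=0.17, a=1.6): (-8.449693, -7.571590, 0.207075, 16.040000)
after step 4 (δ=-0.07, a=2.7): (-6.095093, -7.076921, 0.101640, 16.445000)
after step 5 (δ=0.29, a=0.0): (-3.641074, -6.826632, 0.561709, 16.445000)
after step 6 (δ=-0.39, a=1.1): (-1.553349, -5.512759, -0.072022, 16.610000)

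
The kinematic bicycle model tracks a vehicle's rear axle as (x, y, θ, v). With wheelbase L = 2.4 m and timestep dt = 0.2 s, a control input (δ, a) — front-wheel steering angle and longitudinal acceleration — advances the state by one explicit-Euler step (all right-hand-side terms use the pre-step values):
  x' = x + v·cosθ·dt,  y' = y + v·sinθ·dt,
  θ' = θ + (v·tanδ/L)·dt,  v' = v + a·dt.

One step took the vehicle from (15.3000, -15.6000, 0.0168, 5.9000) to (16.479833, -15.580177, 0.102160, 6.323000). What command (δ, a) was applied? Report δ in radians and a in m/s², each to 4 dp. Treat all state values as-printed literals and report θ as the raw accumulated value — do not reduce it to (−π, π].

δ = 0.1719, a = 2.1150

a = (v'−v)/dt = (0.423000)/0.2 = 2.1150
Δθ = θ'−θ = 0.085360;  (v·dt/L) = 5.9000·0.2/2.4 = 0.491667
tan δ = Δθ·L/(v·dt) = 0.173614  →  δ = 0.1719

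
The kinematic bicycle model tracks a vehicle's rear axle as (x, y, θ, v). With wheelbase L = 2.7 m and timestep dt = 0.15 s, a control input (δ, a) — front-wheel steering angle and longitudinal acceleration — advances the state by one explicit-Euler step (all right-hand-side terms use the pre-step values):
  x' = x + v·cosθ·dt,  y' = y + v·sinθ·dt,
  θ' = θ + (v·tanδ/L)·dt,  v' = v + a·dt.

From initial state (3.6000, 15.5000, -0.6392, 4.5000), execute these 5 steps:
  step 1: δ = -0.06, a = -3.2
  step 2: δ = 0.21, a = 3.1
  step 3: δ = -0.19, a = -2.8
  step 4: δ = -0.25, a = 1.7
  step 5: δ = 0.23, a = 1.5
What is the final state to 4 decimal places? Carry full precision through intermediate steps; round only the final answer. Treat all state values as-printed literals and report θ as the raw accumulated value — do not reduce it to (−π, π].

after step 1 (δ=-0.06, a=-3.2): (4.141737, 15.097326, -0.654218, 4.020000)
after step 2 (δ=0.21, a=3.1): (4.620232, 14.730377, -0.606616, 4.485000)
after step 3 (δ=-0.19, a=-2.8): (5.172951, 14.346849, -0.654536, 4.065000)
after step 4 (δ=-0.25, a=1.7): (5.656684, 13.975638, -0.712201, 4.320000)
after step 5 (δ=0.23, a=1.5): (6.147172, 13.552170, -0.656006, 4.545000)

(6.1472, 13.5522, -0.6560, 4.5450)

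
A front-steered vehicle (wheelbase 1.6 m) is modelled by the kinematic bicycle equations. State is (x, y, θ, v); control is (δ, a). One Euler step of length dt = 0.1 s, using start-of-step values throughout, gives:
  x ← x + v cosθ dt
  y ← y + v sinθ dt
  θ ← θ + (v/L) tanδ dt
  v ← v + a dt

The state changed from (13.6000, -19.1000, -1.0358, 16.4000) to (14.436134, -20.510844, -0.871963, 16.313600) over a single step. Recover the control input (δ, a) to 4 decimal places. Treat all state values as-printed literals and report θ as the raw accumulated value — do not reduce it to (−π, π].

δ = 0.1585, a = -0.8640

a = (v'−v)/dt = (-0.086400)/0.1 = -0.8640
Δθ = θ'−θ = 0.163837;  (v·dt/L) = 16.4000·0.1/1.6 = 1.025000
tan δ = Δθ·L/(v·dt) = 0.159841  →  δ = 0.1585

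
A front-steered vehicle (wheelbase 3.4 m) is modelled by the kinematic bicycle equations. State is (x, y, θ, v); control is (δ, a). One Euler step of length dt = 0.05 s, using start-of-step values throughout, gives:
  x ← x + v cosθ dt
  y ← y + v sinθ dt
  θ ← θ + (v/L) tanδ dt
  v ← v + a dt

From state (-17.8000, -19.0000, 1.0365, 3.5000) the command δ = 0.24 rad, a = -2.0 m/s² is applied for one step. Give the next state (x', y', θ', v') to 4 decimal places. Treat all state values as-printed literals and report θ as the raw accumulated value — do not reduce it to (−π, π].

(-17.7109, -18.8494, 1.0491, 3.4000)

x' = -17.8000 + 3.5000·cos(1.0365)·0.05 = -17.7109
y' = -19.0000 + 3.5000·sin(1.0365)·0.05 = -18.8494
θ' = 1.0365 + (3.5000/3.4)·tan(0.24)·0.05 = 1.0491
v' = 3.5000 − 2.0000·0.05 = 3.4000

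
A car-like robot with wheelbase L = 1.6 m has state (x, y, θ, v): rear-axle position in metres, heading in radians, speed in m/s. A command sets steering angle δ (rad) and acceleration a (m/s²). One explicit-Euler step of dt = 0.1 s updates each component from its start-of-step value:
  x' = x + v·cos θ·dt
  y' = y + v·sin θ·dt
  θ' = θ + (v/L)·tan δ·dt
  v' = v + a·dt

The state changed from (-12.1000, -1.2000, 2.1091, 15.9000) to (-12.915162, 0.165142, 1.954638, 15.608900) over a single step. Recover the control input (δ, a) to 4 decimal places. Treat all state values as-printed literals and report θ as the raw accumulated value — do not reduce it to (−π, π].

δ = -0.1542, a = -2.9110

a = (v'−v)/dt = (-0.291100)/0.1 = -2.9110
Δθ = θ'−θ = -0.154462;  (v·dt/L) = 15.9000·0.1/1.6 = 0.993750
tan δ = Δθ·L/(v·dt) = -0.155433  →  δ = -0.1542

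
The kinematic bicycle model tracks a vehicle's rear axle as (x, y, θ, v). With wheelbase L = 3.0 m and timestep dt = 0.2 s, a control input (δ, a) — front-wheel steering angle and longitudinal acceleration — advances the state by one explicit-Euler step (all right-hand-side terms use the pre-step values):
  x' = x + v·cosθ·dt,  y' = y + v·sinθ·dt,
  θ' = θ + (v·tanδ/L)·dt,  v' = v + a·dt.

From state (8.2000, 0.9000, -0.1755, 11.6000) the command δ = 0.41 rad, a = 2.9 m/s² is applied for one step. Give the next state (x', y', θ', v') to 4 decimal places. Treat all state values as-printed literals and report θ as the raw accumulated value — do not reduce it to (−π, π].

x' = 8.2000 + 11.6000·cos(-0.1755)·0.2 = 10.4844
y' = 0.9000 + 11.6000·sin(-0.1755)·0.2 = 0.4949
θ' = -0.1755 + (11.6000/3.0)·tan(0.41)·0.2 = 0.1606
v' = 11.6000 + 2.9000·0.2 = 12.1800

(10.4844, 0.4949, 0.1606, 12.1800)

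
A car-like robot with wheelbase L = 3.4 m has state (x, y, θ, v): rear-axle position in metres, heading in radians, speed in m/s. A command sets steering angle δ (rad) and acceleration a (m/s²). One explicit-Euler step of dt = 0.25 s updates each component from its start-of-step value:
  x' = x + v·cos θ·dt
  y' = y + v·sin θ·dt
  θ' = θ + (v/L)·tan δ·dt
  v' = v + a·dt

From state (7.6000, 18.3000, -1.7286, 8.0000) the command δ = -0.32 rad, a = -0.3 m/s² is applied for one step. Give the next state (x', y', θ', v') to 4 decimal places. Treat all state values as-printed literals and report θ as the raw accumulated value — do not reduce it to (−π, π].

(7.2857, 16.3249, -1.9235, 7.9250)

x' = 7.6000 + 8.0000·cos(-1.7286)·0.25 = 7.2857
y' = 18.3000 + 8.0000·sin(-1.7286)·0.25 = 16.3249
θ' = -1.7286 + (8.0000/3.4)·tan(-0.32)·0.25 = -1.9235
v' = 8.0000 − 0.3000·0.25 = 7.9250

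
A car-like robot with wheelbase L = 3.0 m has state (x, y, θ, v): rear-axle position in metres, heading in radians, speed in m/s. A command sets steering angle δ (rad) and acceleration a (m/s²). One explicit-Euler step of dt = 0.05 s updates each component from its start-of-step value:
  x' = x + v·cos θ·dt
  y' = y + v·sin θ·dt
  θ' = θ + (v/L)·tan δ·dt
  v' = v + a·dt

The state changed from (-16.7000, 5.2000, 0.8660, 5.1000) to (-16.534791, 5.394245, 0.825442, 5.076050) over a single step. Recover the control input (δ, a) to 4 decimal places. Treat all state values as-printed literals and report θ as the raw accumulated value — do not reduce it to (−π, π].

a = (v'−v)/dt = (-0.023950)/0.05 = -0.4790
Δθ = θ'−θ = -0.040558;  (v·dt/L) = 5.1000·0.05/3.0 = 0.085000
tan δ = Δθ·L/(v·dt) = -0.477153  →  δ = -0.4452

δ = -0.4452, a = -0.4790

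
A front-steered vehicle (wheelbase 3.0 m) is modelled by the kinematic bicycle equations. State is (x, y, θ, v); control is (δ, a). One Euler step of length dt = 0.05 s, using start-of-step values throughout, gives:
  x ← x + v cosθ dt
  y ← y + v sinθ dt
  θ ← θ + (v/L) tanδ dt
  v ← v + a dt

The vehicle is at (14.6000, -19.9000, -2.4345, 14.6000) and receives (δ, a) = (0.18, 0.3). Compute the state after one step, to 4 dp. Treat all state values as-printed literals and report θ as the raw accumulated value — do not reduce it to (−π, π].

(14.0450, -20.3742, -2.3902, 14.6150)

x' = 14.6000 + 14.6000·cos(-2.4345)·0.05 = 14.0450
y' = -19.9000 + 14.6000·sin(-2.4345)·0.05 = -20.3742
θ' = -2.4345 + (14.6000/3.0)·tan(0.18)·0.05 = -2.3902
v' = 14.6000 + 0.3000·0.05 = 14.6150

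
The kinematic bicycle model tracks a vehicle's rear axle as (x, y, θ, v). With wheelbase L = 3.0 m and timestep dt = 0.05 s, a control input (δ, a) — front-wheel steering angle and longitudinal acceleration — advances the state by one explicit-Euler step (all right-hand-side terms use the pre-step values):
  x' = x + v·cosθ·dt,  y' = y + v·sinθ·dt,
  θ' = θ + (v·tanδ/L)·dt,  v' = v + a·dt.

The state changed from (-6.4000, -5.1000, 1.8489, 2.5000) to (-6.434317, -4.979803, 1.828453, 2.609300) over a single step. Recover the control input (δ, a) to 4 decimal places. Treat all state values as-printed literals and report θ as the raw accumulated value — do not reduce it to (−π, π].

δ = -0.4562, a = 2.1860

a = (v'−v)/dt = (0.109300)/0.05 = 2.1860
Δθ = θ'−θ = -0.020447;  (v·dt/L) = 2.5000·0.05/3.0 = 0.041667
tan δ = Δθ·L/(v·dt) = -0.490728  →  δ = -0.4562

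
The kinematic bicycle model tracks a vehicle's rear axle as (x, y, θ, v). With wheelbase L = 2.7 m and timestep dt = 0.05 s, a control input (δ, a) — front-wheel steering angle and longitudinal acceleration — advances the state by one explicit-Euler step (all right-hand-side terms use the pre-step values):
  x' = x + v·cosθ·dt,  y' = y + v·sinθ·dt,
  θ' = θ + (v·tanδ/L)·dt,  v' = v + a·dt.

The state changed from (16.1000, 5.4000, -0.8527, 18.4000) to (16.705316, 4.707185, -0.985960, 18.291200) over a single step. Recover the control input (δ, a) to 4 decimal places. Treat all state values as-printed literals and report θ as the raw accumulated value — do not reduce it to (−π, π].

δ = -0.3728, a = -2.1760

a = (v'−v)/dt = (-0.108800)/0.05 = -2.1760
Δθ = θ'−θ = -0.133260;  (v·dt/L) = 18.4000·0.05/2.7 = 0.340741
tan δ = Δθ·L/(v·dt) = -0.391089  →  δ = -0.3728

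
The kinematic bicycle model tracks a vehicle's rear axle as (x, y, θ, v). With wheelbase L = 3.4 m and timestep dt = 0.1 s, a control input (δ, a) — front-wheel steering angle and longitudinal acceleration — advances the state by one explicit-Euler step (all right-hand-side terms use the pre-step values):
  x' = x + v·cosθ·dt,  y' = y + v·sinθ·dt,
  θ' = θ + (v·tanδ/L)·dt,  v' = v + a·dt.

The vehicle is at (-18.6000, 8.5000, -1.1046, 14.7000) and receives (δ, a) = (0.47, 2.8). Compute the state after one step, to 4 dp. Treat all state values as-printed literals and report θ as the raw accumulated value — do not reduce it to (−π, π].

x' = -18.6000 + 14.7000·cos(-1.1046)·0.1 = -17.9392
y' = 8.5000 + 14.7000·sin(-1.1046)·0.1 = 7.1869
θ' = -1.1046 + (14.7000/3.4)·tan(0.47)·0.1 = -0.8850
v' = 14.7000 + 2.8000·0.1 = 14.9800

(-17.9392, 7.1869, -0.8850, 14.9800)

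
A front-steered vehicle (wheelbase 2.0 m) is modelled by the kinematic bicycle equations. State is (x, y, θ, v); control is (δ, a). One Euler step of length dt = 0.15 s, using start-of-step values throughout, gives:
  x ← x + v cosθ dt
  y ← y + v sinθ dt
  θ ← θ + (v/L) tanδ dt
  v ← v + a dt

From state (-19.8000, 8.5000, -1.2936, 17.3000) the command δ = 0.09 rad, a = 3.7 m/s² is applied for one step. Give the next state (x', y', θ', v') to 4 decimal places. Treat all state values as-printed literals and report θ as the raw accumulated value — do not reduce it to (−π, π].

(-19.0899, 6.0041, -1.1765, 17.8550)

x' = -19.8000 + 17.3000·cos(-1.2936)·0.15 = -19.0899
y' = 8.5000 + 17.3000·sin(-1.2936)·0.15 = 6.0041
θ' = -1.2936 + (17.3000/2.0)·tan(0.09)·0.15 = -1.1765
v' = 17.3000 + 3.7000·0.15 = 17.8550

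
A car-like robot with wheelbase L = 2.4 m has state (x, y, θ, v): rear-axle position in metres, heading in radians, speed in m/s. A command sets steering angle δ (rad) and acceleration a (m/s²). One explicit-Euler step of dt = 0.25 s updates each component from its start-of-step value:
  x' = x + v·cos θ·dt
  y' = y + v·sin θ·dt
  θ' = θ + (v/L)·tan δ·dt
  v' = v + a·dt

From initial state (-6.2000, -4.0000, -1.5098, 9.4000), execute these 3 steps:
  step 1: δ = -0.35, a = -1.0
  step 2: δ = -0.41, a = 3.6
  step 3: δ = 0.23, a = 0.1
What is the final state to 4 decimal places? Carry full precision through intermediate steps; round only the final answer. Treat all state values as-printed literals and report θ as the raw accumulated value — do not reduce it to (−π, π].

(-8.3640, -10.4376, -2.0364, 10.0750)

after step 1 (δ=-0.35, a=-1.0): (-6.056748, -6.345630, -1.867224, 9.150000)
after step 2 (δ=-0.41, a=3.6): (-6.724938, -8.533363, -2.281482, 10.050000)
after step 3 (δ=0.23, a=0.1): (-8.363976, -10.437625, -2.036363, 10.075000)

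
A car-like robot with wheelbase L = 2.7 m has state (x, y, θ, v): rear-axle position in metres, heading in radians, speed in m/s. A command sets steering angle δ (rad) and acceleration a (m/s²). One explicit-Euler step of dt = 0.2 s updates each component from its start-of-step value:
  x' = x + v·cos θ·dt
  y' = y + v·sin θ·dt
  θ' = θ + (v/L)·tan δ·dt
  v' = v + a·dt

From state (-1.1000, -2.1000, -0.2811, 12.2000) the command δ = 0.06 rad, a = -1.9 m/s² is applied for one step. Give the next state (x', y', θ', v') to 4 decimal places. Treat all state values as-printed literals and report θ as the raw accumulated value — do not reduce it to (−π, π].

x' = -1.1000 + 12.2000·cos(-0.2811)·0.2 = 1.2442
y' = -2.1000 + 12.2000·sin(-0.2811)·0.2 = -2.7769
θ' = -0.2811 + (12.2000/2.7)·tan(0.06)·0.2 = -0.2268
v' = 12.2000 − 1.9000·0.2 = 11.8200

(1.2442, -2.7769, -0.2268, 11.8200)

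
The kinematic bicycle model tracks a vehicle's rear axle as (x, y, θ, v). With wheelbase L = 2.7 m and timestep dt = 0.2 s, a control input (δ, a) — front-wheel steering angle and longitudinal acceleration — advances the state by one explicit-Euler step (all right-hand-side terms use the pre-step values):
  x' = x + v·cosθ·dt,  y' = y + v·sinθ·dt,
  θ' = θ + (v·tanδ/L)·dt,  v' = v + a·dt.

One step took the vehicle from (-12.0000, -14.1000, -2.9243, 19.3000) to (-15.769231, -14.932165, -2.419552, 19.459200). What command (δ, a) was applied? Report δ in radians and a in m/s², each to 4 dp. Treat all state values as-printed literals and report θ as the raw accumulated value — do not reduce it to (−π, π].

a = (v'−v)/dt = (0.159200)/0.2 = 0.7960
Δθ = θ'−θ = 0.504748;  (v·dt/L) = 19.3000·0.2/2.7 = 1.429630
tan δ = Δθ·L/(v·dt) = 0.353062  →  δ = 0.3394

δ = 0.3394, a = 0.7960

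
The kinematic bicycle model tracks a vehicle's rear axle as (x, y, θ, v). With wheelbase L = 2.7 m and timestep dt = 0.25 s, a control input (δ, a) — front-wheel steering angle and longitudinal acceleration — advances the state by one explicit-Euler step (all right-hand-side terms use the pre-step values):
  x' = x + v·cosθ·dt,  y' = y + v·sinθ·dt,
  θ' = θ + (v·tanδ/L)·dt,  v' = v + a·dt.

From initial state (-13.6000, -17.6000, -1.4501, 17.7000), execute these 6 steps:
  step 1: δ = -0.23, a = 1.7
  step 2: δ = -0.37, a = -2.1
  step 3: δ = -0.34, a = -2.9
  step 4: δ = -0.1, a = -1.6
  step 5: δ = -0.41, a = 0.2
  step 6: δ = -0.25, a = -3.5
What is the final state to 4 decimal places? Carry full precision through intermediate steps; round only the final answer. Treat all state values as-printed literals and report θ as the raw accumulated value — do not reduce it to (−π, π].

after step 1 (δ=-0.23, a=1.7): (-13.067215, -21.992808, -1.833835, 18.125000)
after step 2 (δ=-0.37, a=-2.1): (-14.245411, -26.368203, -2.484763, 17.600000)
after step 3 (δ=-0.34, a=-2.9): (-17.729912, -29.054885, -3.061223, 16.875000)
after step 4 (δ=-0.1, a=-1.6): (-21.935044, -29.393580, -3.217996, 16.475000)
after step 5 (δ=-0.41, a=0.2): (-26.041778, -29.079201, -3.881010, 16.525000)
after step 6 (δ=-0.25, a=-3.5): (-29.094200, -26.295328, -4.271706, 15.650000)

(-29.0942, -26.2953, -4.2717, 15.6500)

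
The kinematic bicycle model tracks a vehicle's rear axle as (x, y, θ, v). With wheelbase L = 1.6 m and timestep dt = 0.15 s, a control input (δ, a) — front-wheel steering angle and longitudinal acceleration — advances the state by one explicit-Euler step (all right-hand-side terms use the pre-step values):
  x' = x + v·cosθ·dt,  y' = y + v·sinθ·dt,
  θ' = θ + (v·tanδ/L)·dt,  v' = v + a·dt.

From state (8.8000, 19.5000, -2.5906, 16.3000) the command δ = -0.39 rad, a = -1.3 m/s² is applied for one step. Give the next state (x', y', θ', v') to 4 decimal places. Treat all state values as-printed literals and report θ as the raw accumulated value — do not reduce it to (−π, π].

x' = 8.8000 + 16.3000·cos(-2.5906)·0.15 = 6.7168
y' = 19.5000 + 16.3000·sin(-2.5906)·0.15 = 18.2200
θ' = -2.5906 + (16.3000/1.6)·tan(-0.39)·0.15 = -3.2187
v' = 16.3000 − 1.3000·0.15 = 16.1050

(6.7168, 18.2200, -3.2187, 16.1050)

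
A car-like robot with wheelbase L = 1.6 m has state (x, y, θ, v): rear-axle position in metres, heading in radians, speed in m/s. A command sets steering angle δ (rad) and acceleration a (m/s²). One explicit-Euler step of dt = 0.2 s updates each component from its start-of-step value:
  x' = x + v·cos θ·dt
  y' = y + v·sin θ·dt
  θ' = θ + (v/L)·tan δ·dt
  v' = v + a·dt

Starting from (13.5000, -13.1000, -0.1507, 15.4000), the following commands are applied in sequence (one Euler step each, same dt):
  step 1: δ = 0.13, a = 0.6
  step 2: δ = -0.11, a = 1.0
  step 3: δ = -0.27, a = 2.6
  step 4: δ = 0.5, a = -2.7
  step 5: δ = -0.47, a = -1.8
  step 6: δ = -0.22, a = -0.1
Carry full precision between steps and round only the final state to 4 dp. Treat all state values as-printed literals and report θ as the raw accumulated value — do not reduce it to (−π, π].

after step 1 (δ=0.13, a=0.6): (16.545092, -13.562401, 0.100969, 15.520000)
after step 2 (δ=-0.11, a=1.0): (19.633283, -13.249525, -0.113296, 15.720000)
after step 3 (δ=-0.27, a=2.6): (22.757127, -13.604964, -0.657125, 16.240000)
after step 4 (δ=0.5, a=-2.7): (25.328735, -15.588983, 0.451869, 15.700000)
after step 5 (δ=-0.47, a=-1.8): (28.153582, -14.217910, -0.545014, 15.340000)
after step 6 (δ=-0.22, a=-0.1): (30.777090, -15.808455, -0.973805, 15.320000)

(30.7771, -15.8085, -0.9738, 15.3200)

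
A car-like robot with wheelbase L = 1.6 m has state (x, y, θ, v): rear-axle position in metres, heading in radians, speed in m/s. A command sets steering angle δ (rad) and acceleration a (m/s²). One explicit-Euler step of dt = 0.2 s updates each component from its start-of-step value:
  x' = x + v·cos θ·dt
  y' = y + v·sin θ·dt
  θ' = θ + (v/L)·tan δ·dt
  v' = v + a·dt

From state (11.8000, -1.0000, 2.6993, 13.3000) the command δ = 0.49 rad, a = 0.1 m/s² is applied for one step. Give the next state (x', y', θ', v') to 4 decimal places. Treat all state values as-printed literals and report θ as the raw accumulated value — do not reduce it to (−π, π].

x' = 11.8000 + 13.3000·cos(2.6993)·0.2 = 9.3960
y' = -1.0000 + 13.3000·sin(2.6993)·0.2 = 0.1385
θ' = 2.6993 + (13.3000/1.6)·tan(0.49)·0.2 = 3.5861
v' = 13.3000 + 0.1000·0.2 = 13.3200

(9.3960, 0.1385, 3.5861, 13.3200)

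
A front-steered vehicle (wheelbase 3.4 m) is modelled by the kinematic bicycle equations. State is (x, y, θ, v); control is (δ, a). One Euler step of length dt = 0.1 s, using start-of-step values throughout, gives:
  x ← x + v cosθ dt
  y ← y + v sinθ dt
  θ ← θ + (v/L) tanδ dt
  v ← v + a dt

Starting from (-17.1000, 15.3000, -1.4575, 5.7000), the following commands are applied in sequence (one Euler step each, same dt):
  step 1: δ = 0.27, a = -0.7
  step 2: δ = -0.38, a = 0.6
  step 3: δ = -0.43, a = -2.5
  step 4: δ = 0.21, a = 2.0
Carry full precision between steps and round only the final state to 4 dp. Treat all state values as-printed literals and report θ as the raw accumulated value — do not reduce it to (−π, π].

after step 1 (δ=0.27, a=-0.7): (-17.035559, 14.733654, -1.411102, 5.630000)
after step 2 (δ=-0.38, a=0.6): (-16.946033, 14.177818, -1.477240, 5.690000)
after step 3 (δ=-0.43, a=-2.5): (-16.892877, 13.611306, -1.553992, 5.440000)
after step 4 (δ=0.21, a=2.0): (-16.883736, 13.067383, -1.519889, 5.640000)

(-16.8837, 13.0674, -1.5199, 5.6400)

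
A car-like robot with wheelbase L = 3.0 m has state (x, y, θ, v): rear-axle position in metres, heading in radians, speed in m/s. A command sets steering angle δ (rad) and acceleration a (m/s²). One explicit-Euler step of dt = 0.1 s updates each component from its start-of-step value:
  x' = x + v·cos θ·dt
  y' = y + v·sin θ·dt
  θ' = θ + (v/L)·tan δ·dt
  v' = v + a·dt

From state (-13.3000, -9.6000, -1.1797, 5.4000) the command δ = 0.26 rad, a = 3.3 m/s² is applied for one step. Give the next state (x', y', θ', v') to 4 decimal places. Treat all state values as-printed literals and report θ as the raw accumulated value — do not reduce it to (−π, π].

(-13.0942, -10.0992, -1.1318, 5.7300)

x' = -13.3000 + 5.4000·cos(-1.1797)·0.1 = -13.0942
y' = -9.6000 + 5.4000·sin(-1.1797)·0.1 = -10.0992
θ' = -1.1797 + (5.4000/3.0)·tan(0.26)·0.1 = -1.1318
v' = 5.4000 + 3.3000·0.1 = 5.7300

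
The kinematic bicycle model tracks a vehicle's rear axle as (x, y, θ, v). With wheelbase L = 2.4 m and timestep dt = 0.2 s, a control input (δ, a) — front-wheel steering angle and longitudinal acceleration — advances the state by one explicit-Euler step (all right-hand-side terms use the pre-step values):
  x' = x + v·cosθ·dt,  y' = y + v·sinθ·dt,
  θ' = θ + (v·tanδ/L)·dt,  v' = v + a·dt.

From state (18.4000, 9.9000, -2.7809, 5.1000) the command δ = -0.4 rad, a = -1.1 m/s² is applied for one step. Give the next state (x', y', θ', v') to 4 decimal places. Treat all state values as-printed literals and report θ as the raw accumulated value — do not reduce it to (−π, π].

x' = 18.4000 + 5.1000·cos(-2.7809)·0.2 = 17.4456
y' = 9.9000 + 5.1000·sin(-2.7809)·0.2 = 9.5400
θ' = -2.7809 + (5.1000/2.4)·tan(-0.4)·0.2 = -2.9606
v' = 5.1000 − 1.1000·0.2 = 4.8800

(17.4456, 9.5400, -2.9606, 4.8800)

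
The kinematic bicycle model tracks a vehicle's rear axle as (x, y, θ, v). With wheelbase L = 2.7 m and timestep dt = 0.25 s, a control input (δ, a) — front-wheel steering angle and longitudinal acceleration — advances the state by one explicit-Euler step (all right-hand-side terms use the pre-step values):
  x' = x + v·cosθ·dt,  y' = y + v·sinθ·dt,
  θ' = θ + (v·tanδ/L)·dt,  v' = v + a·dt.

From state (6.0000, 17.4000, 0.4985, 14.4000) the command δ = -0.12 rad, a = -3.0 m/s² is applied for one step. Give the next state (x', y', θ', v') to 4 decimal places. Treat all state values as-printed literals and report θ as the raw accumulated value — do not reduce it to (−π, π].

x' = 6.0000 + 14.4000·cos(0.4985)·0.25 = 9.1619
y' = 17.4000 + 14.4000·sin(0.4985)·0.25 = 19.1212
θ' = 0.4985 + (14.4000/2.7)·tan(-0.12)·0.25 = 0.3377
v' = 14.4000 − 3.0000·0.25 = 13.6500

(9.1619, 19.1212, 0.3377, 13.6500)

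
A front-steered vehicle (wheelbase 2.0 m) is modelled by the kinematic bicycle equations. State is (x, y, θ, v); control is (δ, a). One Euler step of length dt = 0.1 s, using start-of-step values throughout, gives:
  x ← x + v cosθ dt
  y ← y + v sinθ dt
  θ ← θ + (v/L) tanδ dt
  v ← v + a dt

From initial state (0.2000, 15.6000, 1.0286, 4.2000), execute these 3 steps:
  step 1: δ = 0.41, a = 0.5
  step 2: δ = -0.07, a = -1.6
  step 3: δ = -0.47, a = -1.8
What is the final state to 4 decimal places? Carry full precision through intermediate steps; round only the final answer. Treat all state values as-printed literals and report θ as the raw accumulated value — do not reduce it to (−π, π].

(0.7856, 16.7077, 1.0011, 3.9100)

after step 1 (δ=0.41, a=0.5): (0.416728, 15.959763, 1.119873, 4.250000)
after step 2 (δ=-0.07, a=-1.6): (0.601942, 16.342282, 1.104973, 4.090000)
after step 3 (δ=-0.47, a=-1.8): (0.785647, 16.707704, 1.001094, 3.910000)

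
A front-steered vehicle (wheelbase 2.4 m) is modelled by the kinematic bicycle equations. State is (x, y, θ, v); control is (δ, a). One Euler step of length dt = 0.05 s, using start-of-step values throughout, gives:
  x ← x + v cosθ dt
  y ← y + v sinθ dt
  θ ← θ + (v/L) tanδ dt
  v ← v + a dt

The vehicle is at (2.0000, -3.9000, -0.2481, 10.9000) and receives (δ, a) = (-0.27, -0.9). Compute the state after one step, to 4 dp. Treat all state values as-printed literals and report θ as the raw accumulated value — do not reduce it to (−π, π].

(2.5283, -4.0338, -0.3109, 10.8550)

x' = 2.0000 + 10.9000·cos(-0.2481)·0.05 = 2.5283
y' = -3.9000 + 10.9000·sin(-0.2481)·0.05 = -4.0338
θ' = -0.2481 + (10.9000/2.4)·tan(-0.27)·0.05 = -0.3109
v' = 10.9000 − 0.9000·0.05 = 10.8550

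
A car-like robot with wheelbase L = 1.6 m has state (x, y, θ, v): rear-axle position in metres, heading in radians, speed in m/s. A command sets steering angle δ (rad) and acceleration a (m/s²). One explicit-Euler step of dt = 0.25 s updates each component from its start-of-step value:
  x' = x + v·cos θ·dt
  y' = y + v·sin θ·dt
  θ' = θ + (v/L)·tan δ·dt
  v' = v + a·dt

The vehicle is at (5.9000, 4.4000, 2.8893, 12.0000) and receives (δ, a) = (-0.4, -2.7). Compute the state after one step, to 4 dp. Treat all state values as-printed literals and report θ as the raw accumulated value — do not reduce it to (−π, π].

(2.9950, 5.1489, 2.0966, 11.3250)

x' = 5.9000 + 12.0000·cos(2.8893)·0.25 = 2.9950
y' = 4.4000 + 12.0000·sin(2.8893)·0.25 = 5.1489
θ' = 2.8893 + (12.0000/1.6)·tan(-0.4)·0.25 = 2.0966
v' = 12.0000 − 2.7000·0.25 = 11.3250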